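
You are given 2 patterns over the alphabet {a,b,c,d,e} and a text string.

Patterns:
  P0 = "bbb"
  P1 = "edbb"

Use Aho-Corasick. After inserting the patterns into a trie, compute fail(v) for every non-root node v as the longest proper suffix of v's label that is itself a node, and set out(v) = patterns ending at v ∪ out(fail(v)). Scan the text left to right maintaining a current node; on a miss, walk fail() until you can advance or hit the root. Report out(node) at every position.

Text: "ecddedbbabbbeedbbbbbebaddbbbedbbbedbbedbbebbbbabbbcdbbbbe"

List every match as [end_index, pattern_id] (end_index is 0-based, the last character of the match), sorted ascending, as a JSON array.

Construct AC machine:
Trie (insert patterns):
  n0 'ε': b→1 e→4
  n1 'b': b→2
  n2 'bb': b→3
  n3 'bbb': ·  [P0 ends]
  n4 'e': d→5
  n5 'ed': b→6
  n6 'edb': b→7
  n7 'edbb': ·  [P1 ends]

BFS fail/out derivation:
  n1('b'): parent n0 fail=0; on 'b' 0 → fail=0;  out ∅∪∅=∅
  n4('e'): parent n0 fail=0; on 'e' 0 → fail=0;  out ∅∪∅=∅
  n2('bb'): parent n1 fail=0; on 'b' 0 → fail=1;  out ∅∪∅=∅
  n5('ed'): parent n4 fail=0; on 'd' 0 → fail=0;  out ∅∪∅=∅
  n3('bbb'): parent n2 fail=1; on 'b' 1 → fail=2;  out {0}∪∅={0}
  n6('edb'): parent n5 fail=0; on 'b' 0 → fail=1;  out ∅∪∅=∅
  n7('edbb'): parent n6 fail=1; on 'b' 1 → fail=2;  out {1}∪∅={1}

Text stream:
[0] read 'e'  n0⇒n4
[1] read 'c'  n4⇒n0 (fail-walked)
[2] read 'd'  n0⇒n0
[3] read 'd'  n0⇒n0
[4] read 'e'  n0⇒n4
[5] read 'd'  n4⇒n5
[6] read 'b'  n5⇒n6
[7] read 'b'  n6⇒n7  ** P1@[4:7]
[8] read 'a'  n7⇒n0 (fail-walked)
[9] read 'b'  n0⇒n1
[10] read 'b'  n1⇒n2
[11] read 'b'  n2⇒n3  ** P0@[9:11]
[12] read 'e'  n3⇒n4 (fail-walked)
[13] read 'e'  n4⇒n4 (fail-walked)
[14] read 'd'  n4⇒n5
[15] read 'b'  n5⇒n6
[16] read 'b'  n6⇒n7  ** P1@[13:16]
[17] read 'b'  n7⇒n3 (fail-walked)  ** P0@[15:17]
[18] read 'b'  n3⇒n3 (fail-walked)  ** P0@[16:18]
[19] read 'b'  n3⇒n3 (fail-walked)  ** P0@[17:19]
[20] read 'e'  n3⇒n4 (fail-walked)
[21] read 'b'  n4⇒n1 (fail-walked)
[22] read 'a'  n1⇒n0 (fail-walked)
[23] read 'd'  n0⇒n0
[24] read 'd'  n0⇒n0
[25] read 'b'  n0⇒n1
[26] read 'b'  n1⇒n2
[27] read 'b'  n2⇒n3  ** P0@[25:27]
[28] read 'e'  n3⇒n4 (fail-walked)
[29] read 'd'  n4⇒n5
[30] read 'b'  n5⇒n6
[31] read 'b'  n6⇒n7  ** P1@[28:31]
[32] read 'b'  n7⇒n3 (fail-walked)  ** P0@[30:32]
[33] read 'e'  n3⇒n4 (fail-walked)
[34] read 'd'  n4⇒n5
[35] read 'b'  n5⇒n6
[36] read 'b'  n6⇒n7  ** P1@[33:36]
[37] read 'e'  n7⇒n4 (fail-walked)
[38] read 'd'  n4⇒n5
[39] read 'b'  n5⇒n6
[40] read 'b'  n6⇒n7  ** P1@[37:40]
[41] read 'e'  n7⇒n4 (fail-walked)
[42] read 'b'  n4⇒n1 (fail-walked)
[43] read 'b'  n1⇒n2
[44] read 'b'  n2⇒n3  ** P0@[42:44]
[45] read 'b'  n3⇒n3 (fail-walked)  ** P0@[43:45]
[46] read 'a'  n3⇒n0 (fail-walked)
[47] read 'b'  n0⇒n1
[48] read 'b'  n1⇒n2
[49] read 'b'  n2⇒n3  ** P0@[47:49]
[50] read 'c'  n3⇒n0 (fail-walked)
[51] read 'd'  n0⇒n0
[52] read 'b'  n0⇒n1
[53] read 'b'  n1⇒n2
[54] read 'b'  n2⇒n3  ** P0@[52:54]
[55] read 'b'  n3⇒n3 (fail-walked)  ** P0@[53:55]
[56] read 'e'  n3⇒n4 (fail-walked)

All matches (sorted): [[7,1],[11,0],[16,1],[17,0],[18,0],[19,0],[27,0],[31,1],[32,0],[36,1],[40,1],[44,0],[45,0],[49,0],[54,0],[55,0]]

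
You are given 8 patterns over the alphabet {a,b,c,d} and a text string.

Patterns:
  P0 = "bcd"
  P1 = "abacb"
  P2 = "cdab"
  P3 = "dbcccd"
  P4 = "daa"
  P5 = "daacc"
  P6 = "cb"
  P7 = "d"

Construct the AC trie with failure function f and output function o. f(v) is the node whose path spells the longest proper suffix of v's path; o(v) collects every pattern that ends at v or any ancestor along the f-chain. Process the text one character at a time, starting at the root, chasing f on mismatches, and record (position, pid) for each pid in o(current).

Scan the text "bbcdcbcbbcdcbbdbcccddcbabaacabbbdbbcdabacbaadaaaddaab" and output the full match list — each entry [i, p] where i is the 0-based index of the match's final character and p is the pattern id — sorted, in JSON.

Build:
Trie nodes:
  n0 'ε': a→4 b→1 c→9 d→13
  n1 'b': c→2
  n2 'bc': d→3
  n3 'bcd': ·  [P0 ends]
  n4 'a': b→5
  n5 'ab': a→6
  n6 'aba': c→7
  n7 'abac': b→8
  n8 'abacb': ·  [P1 ends]
  n9 'c': b→23 d→10
  n10 'cd': a→11
  n11 'cda': b→12
  n12 'cdab': ·  [P2 ends]
  n13 'd': a→19 b→14  [P7 ends]
  n14 'db': c→15
  n15 'dbc': c→16
  n16 'dbcc': c→17
  n17 'dbccc': d→18
  n18 'dbcccd': ·  [P3 ends]
  n19 'da': a→20
  n20 'daa': c→21  [P4 ends]
  n21 'daac': c→22
  n22 'daacc': ·  [P5 ends]
  n23 'cb': ·  [P6 ends]

Failure links (BFS by depth):
  fail(1) 'b': from fail(0)=0 chase 'b': 0 ⇒ 0;  out=∅∪out(0)=∅
  fail(4) 'a': from fail(0)=0 chase 'a': 0 ⇒ 0;  out=∅∪out(0)=∅
  fail(9) 'c': from fail(0)=0 chase 'c': 0 ⇒ 0;  out=∅∪out(0)=∅
  fail(13) 'd': from fail(0)=0 chase 'd': 0 ⇒ 0;  out={7}∪out(0)={7}
  fail(2) 'bc': from fail(1)=0 chase 'c': 0 ⇒ 9;  out=∅∪out(9)=∅
  fail(5) 'ab': from fail(4)=0 chase 'b': 0 ⇒ 1;  out=∅∪out(1)=∅
  fail(10) 'cd': from fail(9)=0 chase 'd': 0 ⇒ 13;  out=∅∪out(13)={7}
  fail(14) 'db': from fail(13)=0 chase 'b': 0 ⇒ 1;  out=∅∪out(1)=∅
  fail(19) 'da': from fail(13)=0 chase 'a': 0 ⇒ 4;  out=∅∪out(4)=∅
  fail(23) 'cb': from fail(9)=0 chase 'b': 0 ⇒ 1;  out={6}∪out(1)={6}
  fail(3) 'bcd': from fail(2)=9 chase 'd': 9 ⇒ 10;  out={0}∪out(10)={0,7}
  fail(6) 'aba': from fail(5)=1 chase 'a': 1→0 ⇒ 4;  out=∅∪out(4)=∅
  fail(11) 'cda': from fail(10)=13 chase 'a': 13 ⇒ 19;  out=∅∪out(19)=∅
  fail(15) 'dbc': from fail(14)=1 chase 'c': 1 ⇒ 2;  out=∅∪out(2)=∅
  fail(20) 'daa': from fail(19)=4 chase 'a': 4→0 ⇒ 4;  out={4}∪out(4)={4}
  fail(7) 'abac': from fail(6)=4 chase 'c': 4→0 ⇒ 9;  out=∅∪out(9)=∅
  fail(12) 'cdab': from fail(11)=19 chase 'b': 19→4 ⇒ 5;  out={2}∪out(5)={2}
  fail(16) 'dbcc': from fail(15)=2 chase 'c': 2→9→0 ⇒ 9;  out=∅∪out(9)=∅
  fail(21) 'daac': from fail(20)=4 chase 'c': 4→0 ⇒ 9;  out=∅∪out(9)=∅
  fail(8) 'abacb': from fail(7)=9 chase 'b': 9 ⇒ 23;  out={1}∪out(23)={1,6}
  fail(17) 'dbccc': from fail(16)=9 chase 'c': 9→0 ⇒ 9;  out=∅∪out(9)=∅
  fail(22) 'daacc': from fail(21)=9 chase 'c': 9→0 ⇒ 9;  out={5}∪out(9)={5}
  fail(18) 'dbcccd': from fail(17)=9 chase 'd': 9 ⇒ 10;  out={3}∪out(10)={3,7}

Scan:
[0] read 'b'  n0⇒n1
[1] read 'b'  n1⇒n1 ·f
[2] read 'c'  n1⇒n2
[3] read 'd'  n2⇒n3  ** P0@[1:3],P7@[3:3]
[4] read 'c'  n3⇒n9 ·f
[5] read 'b'  n9⇒n23  ** P6@[4:5]
[6] read 'c'  n23⇒n2 ·f
[7] read 'b'  n2⇒n23 ·f  ** P6@[6:7]
[8] read 'b'  n23⇒n1 ·f
[9] read 'c'  n1⇒n2
[10] read 'd'  n2⇒n3  ** P0@[8:10],P7@[10:10]
[11] read 'c'  n3⇒n9 ·f
[12] read 'b'  n9⇒n23  ** P6@[11:12]
[13] read 'b'  n23⇒n1 ·f
[14] read 'd'  n1⇒n13 ·f  ** P7@[14:14]
[15] read 'b'  n13⇒n14
[16] read 'c'  n14⇒n15
[17] read 'c'  n15⇒n16
[18] read 'c'  n16⇒n17
[19] read 'd'  n17⇒n18  ** P3@[14:19],P7@[19:19]
[20] read 'd'  n18⇒n13 ·f  ** P7@[20:20]
[21] read 'c'  n13⇒n9 ·f
[22] read 'b'  n9⇒n23  ** P6@[21:22]
[23] read 'a'  n23⇒n4 ·f
[24] read 'b'  n4⇒n5
[25] read 'a'  n5⇒n6
[26] read 'a'  n6⇒n4 ·f
[27] read 'c'  n4⇒n9 ·f
[28] read 'a'  n9⇒n4 ·f
[29] read 'b'  n4⇒n5
[30] read 'b'  n5⇒n1 ·f
[31] read 'b'  n1⇒n1 ·f
[32] read 'd'  n1⇒n13 ·f  ** P7@[32:32]
[33] read 'b'  n13⇒n14
[34] read 'b'  n14⇒n1 ·f
[35] read 'c'  n1⇒n2
[36] read 'd'  n2⇒n3  ** P0@[34:36],P7@[36:36]
[37] read 'a'  n3⇒n11 ·f
[38] read 'b'  n11⇒n12  ** P2@[35:38]
[39] read 'a'  n12⇒n6 ·f
[40] read 'c'  n6⇒n7
[41] read 'b'  n7⇒n8  ** P1@[37:41],P6@[40:41]
[42] read 'a'  n8⇒n4 ·f
[43] read 'a'  n4⇒n4 ·f
[44] read 'd'  n4⇒n13 ·f  ** P7@[44:44]
[45] read 'a'  n13⇒n19
[46] read 'a'  n19⇒n20  ** P4@[44:46]
[47] read 'a'  n20⇒n4 ·f
[48] read 'd'  n4⇒n13 ·f  ** P7@[48:48]
[49] read 'd'  n13⇒n13 ·f  ** P7@[49:49]
[50] read 'a'  n13⇒n19
[51] read 'a'  n19⇒n20  ** P4@[49:51]
[52] read 'b'  n20⇒n5 ·f

All matches (sorted): [[3,0],[3,7],[5,6],[7,6],[10,0],[10,7],[12,6],[14,7],[19,3],[19,7],[20,7],[22,6],[32,7],[36,0],[36,7],[38,2],[41,1],[41,6],[44,7],[46,4],[48,7],[49,7],[51,4]]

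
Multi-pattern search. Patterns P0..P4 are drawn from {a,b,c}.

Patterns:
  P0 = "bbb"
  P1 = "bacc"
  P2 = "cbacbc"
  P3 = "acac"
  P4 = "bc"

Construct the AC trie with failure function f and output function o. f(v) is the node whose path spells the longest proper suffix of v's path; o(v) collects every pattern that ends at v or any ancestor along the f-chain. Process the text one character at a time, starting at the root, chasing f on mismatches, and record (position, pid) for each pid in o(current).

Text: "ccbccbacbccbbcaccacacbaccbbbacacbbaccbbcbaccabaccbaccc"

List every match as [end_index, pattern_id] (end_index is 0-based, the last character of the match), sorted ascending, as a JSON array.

Build:
Trie nodes:
  0='ε' goto a→13 b→1 c→7
  1='b' goto a→4 b→2 c→17
  2='bb' goto b→3
  3='bbb' goto ·  ←P0
  4='ba' goto c→5
  5='bac' goto c→6
  6='bacc' goto ·  ←P1
  7='c' goto b→8
  8='cb' goto a→9
  9='cba' goto c→10
  10='cbac' goto b→11
  11='cbacb' goto c→12
  12='cbacbc' goto ·  ←P2
  13='a' goto c→14
  14='ac' goto a→15
  15='aca' goto c→16
  16='acac' goto ·  ←P3
  17='bc' goto ·  ←P4

Failure links (BFS by depth):
  n1('b'): parent n0 fail=0; on 'b' 0 → fail=0;  out ∅∪∅=∅
  n7('c'): parent n0 fail=0; on 'c' 0 → fail=0;  out ∅∪∅=∅
  n13('a'): parent n0 fail=0; on 'a' 0 → fail=0;  out ∅∪∅=∅
  n2('bb'): parent n1 fail=0; on 'b' 0 → fail=1;  out ∅∪∅=∅
  n4('ba'): parent n1 fail=0; on 'a' 0 → fail=13;  out ∅∪∅=∅
  n8('cb'): parent n7 fail=0; on 'b' 0 → fail=1;  out ∅∪∅=∅
  n14('ac'): parent n13 fail=0; on 'c' 0 → fail=7;  out ∅∪∅=∅
  n17('bc'): parent n1 fail=0; on 'c' 0 → fail=7;  out {4}∪∅={4}
  n3('bbb'): parent n2 fail=1; on 'b' 1 → fail=2;  out {0}∪∅={0}
  n5('bac'): parent n4 fail=13; on 'c' 13 → fail=14;  out ∅∪∅=∅
  n9('cba'): parent n8 fail=1; on 'a' 1 → fail=4;  out ∅∪∅=∅
  n15('aca'): parent n14 fail=7; on 'a' 7→0 → fail=13;  out ∅∪∅=∅
  n6('bacc'): parent n5 fail=14; on 'c' 14→7→0 → fail=7;  out {1}∪∅={1}
  n10('cbac'): parent n9 fail=4; on 'c' 4 → fail=5;  out ∅∪∅=∅
  n16('acac'): parent n15 fail=13; on 'c' 13 → fail=14;  out {3}∪∅={3}
  n11('cbacb'): parent n10 fail=5; on 'b' 5→14→7 → fail=8;  out ∅∪∅=∅
  n12('cbacbc'): parent n11 fail=8; on 'c' 8→1 → fail=17;  out {2}∪{4}={2,4}

Text stream:
i=0 'c': node 0→7
i=1 'c': node 7→7 (fail-walked)
i=2 'b': node 7→8
i=3 'c': node 8→17 (fail-walked)  emit P4@[2:3]
i=4 'c': node 17→7 (fail-walked)
i=5 'b': node 7→8
i=6 'a': node 8→9
i=7 'c': node 9→10
i=8 'b': node 10→11
i=9 'c': node 11→12  emit P2@[4:9],P4@[8:9]
i=10 'c': node 12→7 (fail-walked)
i=11 'b': node 7→8
i=12 'b': node 8→2 (fail-walked)
i=13 'c': node 2→17 (fail-walked)  emit P4@[12:13]
i=14 'a': node 17→13 (fail-walked)
i=15 'c': node 13→14
i=16 'c': node 14→7 (fail-walked)
i=17 'a': node 7→13 (fail-walked)
i=18 'c': node 13→14
i=19 'a': node 14→15
i=20 'c': node 15→16  emit P3@[17:20]
i=21 'b': node 16→8 (fail-walked)
i=22 'a': node 8→9
i=23 'c': node 9→10
i=24 'c': node 10→6 (fail-walked)  emit P1@[21:24]
i=25 'b': node 6→8 (fail-walked)
i=26 'b': node 8→2 (fail-walked)
i=27 'b': node 2→3  emit P0@[25:27]
i=28 'a': node 3→4 (fail-walked)
i=29 'c': node 4→5
i=30 'a': node 5→15 (fail-walked)
i=31 'c': node 15→16  emit P3@[28:31]
i=32 'b': node 16→8 (fail-walked)
i=33 'b': node 8→2 (fail-walked)
i=34 'a': node 2→4 (fail-walked)
i=35 'c': node 4→5
i=36 'c': node 5→6  emit P1@[33:36]
i=37 'b': node 6→8 (fail-walked)
i=38 'b': node 8→2 (fail-walked)
i=39 'c': node 2→17 (fail-walked)  emit P4@[38:39]
i=40 'b': node 17→8 (fail-walked)
i=41 'a': node 8→9
i=42 'c': node 9→10
i=43 'c': node 10→6 (fail-walked)  emit P1@[40:43]
i=44 'a': node 6→13 (fail-walked)
i=45 'b': node 13→1 (fail-walked)
i=46 'a': node 1→4
i=47 'c': node 4→5
i=48 'c': node 5→6  emit P1@[45:48]
i=49 'b': node 6→8 (fail-walked)
i=50 'a': node 8→9
i=51 'c': node 9→10
i=52 'c': node 10→6 (fail-walked)  emit P1@[49:52]
i=53 'c': node 6→7 (fail-walked)

Matches: [[3,4],[9,2],[9,4],[13,4],[20,3],[24,1],[27,0],[31,3],[36,1],[39,4],[43,1],[48,1],[52,1]]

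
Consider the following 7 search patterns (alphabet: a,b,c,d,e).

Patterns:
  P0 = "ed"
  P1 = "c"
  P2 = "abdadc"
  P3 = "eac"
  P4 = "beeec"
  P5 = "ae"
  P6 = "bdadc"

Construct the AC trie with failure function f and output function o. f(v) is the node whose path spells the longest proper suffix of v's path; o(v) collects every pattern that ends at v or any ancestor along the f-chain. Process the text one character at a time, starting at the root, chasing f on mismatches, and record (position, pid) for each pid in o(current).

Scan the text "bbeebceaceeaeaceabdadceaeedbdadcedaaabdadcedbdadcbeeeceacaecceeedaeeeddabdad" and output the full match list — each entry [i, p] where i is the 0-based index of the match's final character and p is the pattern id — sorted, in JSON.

Build:
Trie nodes:
  n0 'ε': a→4 b→12 c→3 e→1
  n1 'e': a→10 d→2
  n2 'ed': ·  ←P0
  n3 'c': ·  ←P1
  n4 'a': b→5 e→17
  n5 'ab': d→6
  n6 'abd': a→7
  n7 'abda': d→8
  n8 'abdad': c→9
  n9 'abdadc': ·  ←P2
  n10 'ea': c→11
  n11 'eac': ·  ←P3
  n12 'b': d→18 e→13
  n13 'be': e→14
  n14 'bee': e→15
  n15 'beee': c→16
  n16 'beeec': ·  ←P4
  n17 'ae': ·  ←P5
  n18 'bd': a→19
  n19 'bda': d→20
  n20 'bdad': c→21
  n21 'bdadc': ·  ←P6

BFS fail/out derivation:
  fail(1) 'e': from fail(0)=0 chase 'e': 0 ⇒ 0;  out=∅∪out(0)=∅
  fail(3) 'c': from fail(0)=0 chase 'c': 0 ⇒ 0;  out={1}∪out(0)={1}
  fail(4) 'a': from fail(0)=0 chase 'a': 0 ⇒ 0;  out=∅∪out(0)=∅
  fail(12) 'b': from fail(0)=0 chase 'b': 0 ⇒ 0;  out=∅∪out(0)=∅
  fail(2) 'ed': from fail(1)=0 chase 'd': 0 ⇒ 0;  out={0}∪out(0)={0}
  fail(5) 'ab': from fail(4)=0 chase 'b': 0 ⇒ 12;  out=∅∪out(12)=∅
  fail(10) 'ea': from fail(1)=0 chase 'a': 0 ⇒ 4;  out=∅∪out(4)=∅
  fail(13) 'be': from fail(12)=0 chase 'e': 0 ⇒ 1;  out=∅∪out(1)=∅
  fail(17) 'ae': from fail(4)=0 chase 'e': 0 ⇒ 1;  out={5}∪out(1)={5}
  fail(18) 'bd': from fail(12)=0 chase 'd': 0 ⇒ 0;  out=∅∪out(0)=∅
  fail(6) 'abd': from fail(5)=12 chase 'd': 12 ⇒ 18;  out=∅∪out(18)=∅
  fail(11) 'eac': from fail(10)=4 chase 'c': 4→0 ⇒ 3;  out={3}∪out(3)={1,3}
  fail(14) 'bee': from fail(13)=1 chase 'e': 1→0 ⇒ 1;  out=∅∪out(1)=∅
  fail(19) 'bda': from fail(18)=0 chase 'a': 0 ⇒ 4;  out=∅∪out(4)=∅
  fail(7) 'abda': from fail(6)=18 chase 'a': 18 ⇒ 19;  out=∅∪out(19)=∅
  fail(15) 'beee': from fail(14)=1 chase 'e': 1→0 ⇒ 1;  out=∅∪out(1)=∅
  fail(20) 'bdad': from fail(19)=4 chase 'd': 4→0 ⇒ 0;  out=∅∪out(0)=∅
  fail(8) 'abdad': from fail(7)=19 chase 'd': 19 ⇒ 20;  out=∅∪out(20)=∅
  fail(16) 'beeec': from fail(15)=1 chase 'c': 1→0 ⇒ 3;  out={4}∪out(3)={1,4}
  fail(21) 'bdadc': from fail(20)=0 chase 'c': 0 ⇒ 3;  out={6}∪out(3)={1,6}
  fail(9) 'abdadc': from fail(8)=20 chase 'c': 20 ⇒ 21;  out={2}∪out(21)={1,2,6}

Text stream:
[0] read 'b'  n0⇒n12
[1] read 'b'  n12⇒n12 ·f
[2] read 'e'  n12⇒n13
[3] read 'e'  n13⇒n14
[4] read 'b'  n14⇒n12 ·f
[5] read 'c'  n12⇒n3 ·f  ** P1@[5:5]
[6] read 'e'  n3⇒n1 ·f
[7] read 'a'  n1⇒n10
[8] read 'c'  n10⇒n11  ** P1@[8:8],P3@[6:8]
[9] read 'e'  n11⇒n1 ·f
[10] read 'e'  n1⇒n1 ·f
[11] read 'a'  n1⇒n10
[12] read 'e'  n10⇒n17 ·f  ** P5@[11:12]
[13] read 'a'  n17⇒n10 ·f
[14] read 'c'  n10⇒n11  ** P1@[14:14],P3@[12:14]
[15] read 'e'  n11⇒n1 ·f
[16] read 'a'  n1⇒n10
[17] read 'b'  n10⇒n5 ·f
[18] read 'd'  n5⇒n6
[19] read 'a'  n6⇒n7
[20] read 'd'  n7⇒n8
[21] read 'c'  n8⇒n9  ** P1@[21:21],P2@[16:21],P6@[17:21]
[22] read 'e'  n9⇒n1 ·f
[23] read 'a'  n1⇒n10
[24] read 'e'  n10⇒n17 ·f  ** P5@[23:24]
[25] read 'e'  n17⇒n1 ·f
[26] read 'd'  n1⇒n2  ** P0@[25:26]
[27] read 'b'  n2⇒n12 ·f
[28] read 'd'  n12⇒n18
[29] read 'a'  n18⇒n19
[30] read 'd'  n19⇒n20
[31] read 'c'  n20⇒n21  ** P1@[31:31],P6@[27:31]
[32] read 'e'  n21⇒n1 ·f
[33] read 'd'  n1⇒n2  ** P0@[32:33]
[34] read 'a'  n2⇒n4 ·f
[35] read 'a'  n4⇒n4 ·f
[36] read 'a'  n4⇒n4 ·f
[37] read 'b'  n4⇒n5
[38] read 'd'  n5⇒n6
[39] read 'a'  n6⇒n7
[40] read 'd'  n7⇒n8
[41] read 'c'  n8⇒n9  ** P1@[41:41],P2@[36:41],P6@[37:41]
[42] read 'e'  n9⇒n1 ·f
[43] read 'd'  n1⇒n2  ** P0@[42:43]
[44] read 'b'  n2⇒n12 ·f
[45] read 'd'  n12⇒n18
[46] read 'a'  n18⇒n19
[47] read 'd'  n19⇒n20
[48] read 'c'  n20⇒n21  ** P1@[48:48],P6@[44:48]
[49] read 'b'  n21⇒n12 ·f
[50] read 'e'  n12⇒n13
[51] read 'e'  n13⇒n14
[52] read 'e'  n14⇒n15
[53] read 'c'  n15⇒n16  ** P1@[53:53],P4@[49:53]
[54] read 'e'  n16⇒n1 ·f
[55] read 'a'  n1⇒n10
[56] read 'c'  n10⇒n11  ** P1@[56:56],P3@[54:56]
[57] read 'a'  n11⇒n4 ·f
[58] read 'e'  n4⇒n17  ** P5@[57:58]
[59] read 'c'  n17⇒n3 ·f  ** P1@[59:59]
[60] read 'c'  n3⇒n3 ·f  ** P1@[60:60]
[61] read 'e'  n3⇒n1 ·f
[62] read 'e'  n1⇒n1 ·f
[63] read 'e'  n1⇒n1 ·f
[64] read 'd'  n1⇒n2  ** P0@[63:64]
[65] read 'a'  n2⇒n4 ·f
[66] read 'e'  n4⇒n17  ** P5@[65:66]
[67] read 'e'  n17⇒n1 ·f
[68] read 'e'  n1⇒n1 ·f
[69] read 'd'  n1⇒n2  ** P0@[68:69]
[70] read 'd'  n2⇒n0 ·f
[71] read 'a'  n0⇒n4
[72] read 'b'  n4⇒n5
[73] read 'd'  n5⇒n6
[74] read 'a'  n6⇒n7
[75] read 'd'  n7⇒n8

All matches (sorted): [[5,1],[8,1],[8,3],[12,5],[14,1],[14,3],[21,1],[21,2],[21,6],[24,5],[26,0],[31,1],[31,6],[33,0],[41,1],[41,2],[41,6],[43,0],[48,1],[48,6],[53,1],[53,4],[56,1],[56,3],[58,5],[59,1],[60,1],[64,0],[66,5],[69,0]]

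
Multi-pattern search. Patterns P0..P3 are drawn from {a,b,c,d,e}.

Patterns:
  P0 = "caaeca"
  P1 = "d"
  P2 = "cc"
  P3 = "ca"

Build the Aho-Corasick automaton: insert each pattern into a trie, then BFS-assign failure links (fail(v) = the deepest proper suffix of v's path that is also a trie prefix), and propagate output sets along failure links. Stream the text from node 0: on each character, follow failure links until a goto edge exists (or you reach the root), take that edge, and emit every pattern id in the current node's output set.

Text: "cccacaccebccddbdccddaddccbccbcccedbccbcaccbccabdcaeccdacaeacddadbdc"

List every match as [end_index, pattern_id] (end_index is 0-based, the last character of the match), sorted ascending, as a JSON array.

Build automaton:
Trie (insert patterns):
  0='ε' goto c→1 d→7
  1='c' goto a→2 c→8
  2='ca' goto a→3  ←P3
  3='caa' goto e→4
  4='caae' goto c→5
  5='caaec' goto a→6
  6='caaeca' goto ·  ←P0
  7='d' goto ·  ←P1
  8='cc' goto ·  ←P2

BFS fail/out derivation:
  n1('c'): parent n0 fail=0; on 'c' 0 → fail=0;  out ∅∪∅=∅
  n7('d'): parent n0 fail=0; on 'd' 0 → fail=0;  out {1}∪∅={1}
  n2('ca'): parent n1 fail=0; on 'a' 0 → fail=0;  out {3}∪∅={3}
  n8('cc'): parent n1 fail=0; on 'c' 0 → fail=1;  out {2}∪∅={2}
  n3('caa'): parent n2 fail=0; on 'a' 0 → fail=0;  out ∅∪∅=∅
  n4('caae'): parent n3 fail=0; on 'e' 0 → fail=0;  out ∅∪∅=∅
  n5('caaec'): parent n4 fail=0; on 'c' 0 → fail=1;  out ∅∪∅=∅
  n6('caaeca'): parent n5 fail=1; on 'a' 1 → fail=2;  out {0}∪{3}={0,3}

Text stream:
pos 0 'c': at 1
pos 1 'c': at 8  ** P2@[0:1]
pos 2 'c': at 8 ·f  ** P2@[1:2]
pos 3 'a': at 2 ·f  ** P3@[2:3]
pos 4 'c': at 1 ·f
pos 5 'a': at 2  ** P3@[4:5]
pos 6 'c': at 1 ·f
pos 7 'c': at 8  ** P2@[6:7]
pos 8 'e': at 0 ·f
pos 9 'b': at 0
pos 10 'c': at 1
pos 11 'c': at 8  ** P2@[10:11]
pos 12 'd': at 7 ·f  ** P1@[12:12]
pos 13 'd': at 7 ·f  ** P1@[13:13]
pos 14 'b': at 0 ·f
pos 15 'd': at 7  ** P1@[15:15]
pos 16 'c': at 1 ·f
pos 17 'c': at 8  ** P2@[16:17]
pos 18 'd': at 7 ·f  ** P1@[18:18]
pos 19 'd': at 7 ·f  ** P1@[19:19]
pos 20 'a': at 0 ·f
pos 21 'd': at 7  ** P1@[21:21]
pos 22 'd': at 7 ·f  ** P1@[22:22]
pos 23 'c': at 1 ·f
pos 24 'c': at 8  ** P2@[23:24]
pos 25 'b': at 0 ·f
pos 26 'c': at 1
pos 27 'c': at 8  ** P2@[26:27]
pos 28 'b': at 0 ·f
pos 29 'c': at 1
pos 30 'c': at 8  ** P2@[29:30]
pos 31 'c': at 8 ·f  ** P2@[30:31]
pos 32 'e': at 0 ·f
pos 33 'd': at 7  ** P1@[33:33]
pos 34 'b': at 0 ·f
pos 35 'c': at 1
pos 36 'c': at 8  ** P2@[35:36]
pos 37 'b': at 0 ·f
pos 38 'c': at 1
pos 39 'a': at 2  ** P3@[38:39]
pos 40 'c': at 1 ·f
pos 41 'c': at 8  ** P2@[40:41]
pos 42 'b': at 0 ·f
pos 43 'c': at 1
pos 44 'c': at 8  ** P2@[43:44]
pos 45 'a': at 2 ·f  ** P3@[44:45]
pos 46 'b': at 0 ·f
pos 47 'd': at 7  ** P1@[47:47]
pos 48 'c': at 1 ·f
pos 49 'a': at 2  ** P3@[48:49]
pos 50 'e': at 0 ·f
pos 51 'c': at 1
pos 52 'c': at 8  ** P2@[51:52]
pos 53 'd': at 7 ·f  ** P1@[53:53]
pos 54 'a': at 0 ·f
pos 55 'c': at 1
pos 56 'a': at 2  ** P3@[55:56]
pos 57 'e': at 0 ·f
pos 58 'a': at 0
pos 59 'c': at 1
pos 60 'd': at 7 ·f  ** P1@[60:60]
pos 61 'd': at 7 ·f  ** P1@[61:61]
pos 62 'a': at 0 ·f
pos 63 'd': at 7  ** P1@[63:63]
pos 64 'b': at 0 ·f
pos 65 'd': at 7  ** P1@[65:65]
pos 66 'c': at 1 ·f

All matches (sorted): [[1,2],[2,2],[3,3],[5,3],[7,2],[11,2],[12,1],[13,1],[15,1],[17,2],[18,1],[19,1],[21,1],[22,1],[24,2],[27,2],[30,2],[31,2],[33,1],[36,2],[39,3],[41,2],[44,2],[45,3],[47,1],[49,3],[52,2],[53,1],[56,3],[60,1],[61,1],[63,1],[65,1]]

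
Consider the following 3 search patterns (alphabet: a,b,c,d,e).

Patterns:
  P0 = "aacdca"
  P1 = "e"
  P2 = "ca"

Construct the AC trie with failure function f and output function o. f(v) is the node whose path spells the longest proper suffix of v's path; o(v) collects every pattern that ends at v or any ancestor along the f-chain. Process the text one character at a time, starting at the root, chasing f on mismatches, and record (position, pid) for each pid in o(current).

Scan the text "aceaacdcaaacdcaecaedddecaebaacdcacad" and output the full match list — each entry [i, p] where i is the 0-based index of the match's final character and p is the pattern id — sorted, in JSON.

Build:
Trie nodes:
  n0 'ε': a→1 c→8 e→7
  n1 'a': a→2
  n2 'aa': c→3
  n3 'aac': d→4
  n4 'aacd': c→5
  n5 'aacdc': a→6
  n6 'aacdca': ·  ←P0
  n7 'e': ·  ←P1
  n8 'c': a→9
  n9 'ca': ·  ←P2

Failure links (BFS by depth):
  n1('a'): parent n0 fail=0; on 'a' 0 → fail=0;  out ∅∪∅=∅
  n7('e'): parent n0 fail=0; on 'e' 0 → fail=0;  out {1}∪∅={1}
  n8('c'): parent n0 fail=0; on 'c' 0 → fail=0;  out ∅∪∅=∅
  n2('aa'): parent n1 fail=0; on 'a' 0 → fail=1;  out ∅∪∅=∅
  n9('ca'): parent n8 fail=0; on 'a' 0 → fail=1;  out {2}∪∅={2}
  n3('aac'): parent n2 fail=1; on 'c' 1→0 → fail=8;  out ∅∪∅=∅
  n4('aacd'): parent n3 fail=8; on 'd' 8→0 → fail=0;  out ∅∪∅=∅
  n5('aacdc'): parent n4 fail=0; on 'c' 0 → fail=8;  out ∅∪∅=∅
  n6('aacdca'): parent n5 fail=8; on 'a' 8 → fail=9;  out {0}∪{2}={0,2}

Scan:
[0] read 'a'  n0⇒n1
[1] read 'c'  n1⇒n8 ·f
[2] read 'e'  n8⇒n7 ·f  ** P1@[2:2]
[3] read 'a'  n7⇒n1 ·f
[4] read 'a'  n1⇒n2
[5] read 'c'  n2⇒n3
[6] read 'd'  n3⇒n4
[7] read 'c'  n4⇒n5
[8] read 'a'  n5⇒n6  ** P0@[3:8],P2@[7:8]
[9] read 'a'  n6⇒n2 ·f
[10] read 'a'  n2⇒n2 ·f
[11] read 'c'  n2⇒n3
[12] read 'd'  n3⇒n4
[13] read 'c'  n4⇒n5
[14] read 'a'  n5⇒n6  ** P0@[9:14],P2@[13:14]
[15] read 'e'  n6⇒n7 ·f  ** P1@[15:15]
[16] read 'c'  n7⇒n8 ·f
[17] read 'a'  n8⇒n9  ** P2@[16:17]
[18] read 'e'  n9⇒n7 ·f  ** P1@[18:18]
[19] read 'd'  n7⇒n0 ·f
[20] read 'd'  n0⇒n0
[21] read 'd'  n0⇒n0
[22] read 'e'  n0⇒n7  ** P1@[22:22]
[23] read 'c'  n7⇒n8 ·f
[24] read 'a'  n8⇒n9  ** P2@[23:24]
[25] read 'e'  n9⇒n7 ·f  ** P1@[25:25]
[26] read 'b'  n7⇒n0 ·f
[27] read 'a'  n0⇒n1
[28] read 'a'  n1⇒n2
[29] read 'c'  n2⇒n3
[30] read 'd'  n3⇒n4
[31] read 'c'  n4⇒n5
[32] read 'a'  n5⇒n6  ** P0@[27:32],P2@[31:32]
[33] read 'c'  n6⇒n8 ·f
[34] read 'a'  n8⇒n9  ** P2@[33:34]
[35] read 'd'  n9⇒n0 ·f

All matches (sorted): [[2,1],[8,0],[8,2],[14,0],[14,2],[15,1],[17,2],[18,1],[22,1],[24,2],[25,1],[32,0],[32,2],[34,2]]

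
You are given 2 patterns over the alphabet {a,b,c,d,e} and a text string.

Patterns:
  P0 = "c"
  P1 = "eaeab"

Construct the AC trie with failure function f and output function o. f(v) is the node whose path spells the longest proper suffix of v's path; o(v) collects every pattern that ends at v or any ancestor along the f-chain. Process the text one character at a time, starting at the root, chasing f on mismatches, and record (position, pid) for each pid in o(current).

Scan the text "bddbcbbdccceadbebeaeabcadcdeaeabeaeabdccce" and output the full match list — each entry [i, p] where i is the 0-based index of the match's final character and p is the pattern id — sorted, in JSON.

Construct AC machine:
Trie (insert patterns):
  n0 'ε': c→1 e→2
  n1 'c': ·  ←P0
  n2 'e': a→3
  n3 'ea': e→4
  n4 'eae': a→5
  n5 'eaea': b→6
  n6 'eaeab': ·  ←P1

BFS fail/out derivation:
  fail(1) 'c': from fail(0)=0 chase 'c': 0 ⇒ 0;  out={0}∪out(0)={0}
  fail(2) 'e': from fail(0)=0 chase 'e': 0 ⇒ 0;  out=∅∪out(0)=∅
  fail(3) 'ea': from fail(2)=0 chase 'a': 0 ⇒ 0;  out=∅∪out(0)=∅
  fail(4) 'eae': from fail(3)=0 chase 'e': 0 ⇒ 2;  out=∅∪out(2)=∅
  fail(5) 'eaea': from fail(4)=2 chase 'a': 2 ⇒ 3;  out=∅∪out(3)=∅
  fail(6) 'eaeab': from fail(5)=3 chase 'b': 3→0 ⇒ 0;  out={1}∪out(0)={1}

Scan:
i=0 'b': node 0→0
i=1 'd': node 0→0
i=2 'd': node 0→0
i=3 'b': node 0→0
i=4 'c': node 0→1  → match P0@[4:4]
i=5 'b': node 1→0 ·f
i=6 'b': node 0→0
i=7 'd': node 0→0
i=8 'c': node 0→1  → match P0@[8:8]
i=9 'c': node 1→1 ·f  → match P0@[9:9]
i=10 'c': node 1→1 ·f  → match P0@[10:10]
i=11 'e': node 1→2 ·f
i=12 'a': node 2→3
i=13 'd': node 3→0 ·f
i=14 'b': node 0→0
i=15 'e': node 0→2
i=16 'b': node 2→0 ·f
i=17 'e': node 0→2
i=18 'a': node 2→3
i=19 'e': node 3→4
i=20 'a': node 4→5
i=21 'b': node 5→6  → match P1@[17:21]
i=22 'c': node 6→1 ·f  → match P0@[22:22]
i=23 'a': node 1→0 ·f
i=24 'd': node 0→0
i=25 'c': node 0→1  → match P0@[25:25]
i=26 'd': node 1→0 ·f
i=27 'e': node 0→2
i=28 'a': node 2→3
i=29 'e': node 3→4
i=30 'a': node 4→5
i=31 'b': node 5→6  → match P1@[27:31]
i=32 'e': node 6→2 ·f
i=33 'a': node 2→3
i=34 'e': node 3→4
i=35 'a': node 4→5
i=36 'b': node 5→6  → match P1@[32:36]
i=37 'd': node 6→0 ·f
i=38 'c': node 0→1  → match P0@[38:38]
i=39 'c': node 1→1 ·f  → match P0@[39:39]
i=40 'c': node 1→1 ·f  → match P0@[40:40]
i=41 'e': node 1→2 ·f

All matches (sorted): [[4,0],[8,0],[9,0],[10,0],[21,1],[22,0],[25,0],[31,1],[36,1],[38,0],[39,0],[40,0]]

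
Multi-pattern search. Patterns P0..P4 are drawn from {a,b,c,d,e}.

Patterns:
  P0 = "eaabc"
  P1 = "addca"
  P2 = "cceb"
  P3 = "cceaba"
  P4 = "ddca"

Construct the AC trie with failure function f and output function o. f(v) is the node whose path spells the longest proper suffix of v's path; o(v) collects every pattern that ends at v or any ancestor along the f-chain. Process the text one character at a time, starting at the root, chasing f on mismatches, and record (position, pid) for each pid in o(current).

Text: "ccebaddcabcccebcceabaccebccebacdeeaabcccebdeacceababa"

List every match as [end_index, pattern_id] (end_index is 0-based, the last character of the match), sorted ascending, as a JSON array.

Construct AC machine:
Trie nodes:
  0='ε' goto a→6 c→11 d→18 e→1
  1='e' goto a→2
  2='ea' goto a→3
  3='eaa' goto b→4
  4='eaab' goto c→5
  5='eaabc' goto ·  ←P0
  6='a' goto d→7
  7='ad' goto d→8
  8='add' goto c→9
  9='addc' goto a→10
  10='addca' goto ·  ←P1
  11='c' goto c→12
  12='cc' goto e→13
  13='cce' goto a→15 b→14
  14='cceb' goto ·  ←P2
  15='ccea' goto b→16
  16='cceab' goto a→17
  17='cceaba' goto ·  ←P3
  18='d' goto d→19
  19='dd' goto c→20
  20='ddc' goto a→21
  21='ddca' goto ·  ←P4

BFS fail/out derivation:
  fail(1) 'e': from fail(0)=0 chase 'e': 0 ⇒ 0;  out=∅∪out(0)=∅
  fail(6) 'a': from fail(0)=0 chase 'a': 0 ⇒ 0;  out=∅∪out(0)=∅
  fail(11) 'c': from fail(0)=0 chase 'c': 0 ⇒ 0;  out=∅∪out(0)=∅
  fail(18) 'd': from fail(0)=0 chase 'd': 0 ⇒ 0;  out=∅∪out(0)=∅
  fail(2) 'ea': from fail(1)=0 chase 'a': 0 ⇒ 6;  out=∅∪out(6)=∅
  fail(7) 'ad': from fail(6)=0 chase 'd': 0 ⇒ 18;  out=∅∪out(18)=∅
  fail(12) 'cc': from fail(11)=0 chase 'c': 0 ⇒ 11;  out=∅∪out(11)=∅
  fail(19) 'dd': from fail(18)=0 chase 'd': 0 ⇒ 18;  out=∅∪out(18)=∅
  fail(3) 'eaa': from fail(2)=6 chase 'a': 6→0 ⇒ 6;  out=∅∪out(6)=∅
  fail(8) 'add': from fail(7)=18 chase 'd': 18 ⇒ 19;  out=∅∪out(19)=∅
  fail(13) 'cce': from fail(12)=11 chase 'e': 11→0 ⇒ 1;  out=∅∪out(1)=∅
  fail(20) 'ddc': from fail(19)=18 chase 'c': 18→0 ⇒ 11;  out=∅∪out(11)=∅
  fail(4) 'eaab': from fail(3)=6 chase 'b': 6→0 ⇒ 0;  out=∅∪out(0)=∅
  fail(9) 'addc': from fail(8)=19 chase 'c': 19 ⇒ 20;  out=∅∪out(20)=∅
  fail(14) 'cceb': from fail(13)=1 chase 'b': 1→0 ⇒ 0;  out={2}∪out(0)={2}
  fail(15) 'ccea': from fail(13)=1 chase 'a': 1 ⇒ 2;  out=∅∪out(2)=∅
  fail(21) 'ddca': from fail(20)=11 chase 'a': 11→0 ⇒ 6;  out={4}∪out(6)={4}
  fail(5) 'eaabc': from fail(4)=0 chase 'c': 0 ⇒ 11;  out={0}∪out(11)={0}
  fail(10) 'addca': from fail(9)=20 chase 'a': 20 ⇒ 21;  out={1}∪out(21)={1,4}
  fail(16) 'cceab': from fail(15)=2 chase 'b': 2→6→0 ⇒ 0;  out=∅∪out(0)=∅
  fail(17) 'cceaba': from fail(16)=0 chase 'a': 0 ⇒ 6;  out={3}∪out(6)={3}

Text stream:
[0] read 'c'  n0⇒n11
[1] read 'c'  n11⇒n12
[2] read 'e'  n12⇒n13
[3] read 'b'  n13⇒n14  ** P2@[0:3]
[4] read 'a'  n14⇒n6 (fail-walked)
[5] read 'd'  n6⇒n7
[6] read 'd'  n7⇒n8
[7] read 'c'  n8⇒n9
[8] read 'a'  n9⇒n10  ** P1@[4:8],P4@[5:8]
[9] read 'b'  n10⇒n0 (fail-walked)
[10] read 'c'  n0⇒n11
[11] read 'c'  n11⇒n12
[12] read 'c'  n12⇒n12 (fail-walked)
[13] read 'e'  n12⇒n13
[14] read 'b'  n13⇒n14  ** P2@[11:14]
[15] read 'c'  n14⇒n11 (fail-walked)
[16] read 'c'  n11⇒n12
[17] read 'e'  n12⇒n13
[18] read 'a'  n13⇒n15
[19] read 'b'  n15⇒n16
[20] read 'a'  n16⇒n17  ** P3@[15:20]
[21] read 'c'  n17⇒n11 (fail-walked)
[22] read 'c'  n11⇒n12
[23] read 'e'  n12⇒n13
[24] read 'b'  n13⇒n14  ** P2@[21:24]
[25] read 'c'  n14⇒n11 (fail-walked)
[26] read 'c'  n11⇒n12
[27] read 'e'  n12⇒n13
[28] read 'b'  n13⇒n14  ** P2@[25:28]
[29] read 'a'  n14⇒n6 (fail-walked)
[30] read 'c'  n6⇒n11 (fail-walked)
[31] read 'd'  n11⇒n18 (fail-walked)
[32] read 'e'  n18⇒n1 (fail-walked)
[33] read 'e'  n1⇒n1 (fail-walked)
[34] read 'a'  n1⇒n2
[35] read 'a'  n2⇒n3
[36] read 'b'  n3⇒n4
[37] read 'c'  n4⇒n5  ** P0@[33:37]
[38] read 'c'  n5⇒n12 (fail-walked)
[39] read 'c'  n12⇒n12 (fail-walked)
[40] read 'e'  n12⇒n13
[41] read 'b'  n13⇒n14  ** P2@[38:41]
[42] read 'd'  n14⇒n18 (fail-walked)
[43] read 'e'  n18⇒n1 (fail-walked)
[44] read 'a'  n1⇒n2
[45] read 'c'  n2⇒n11 (fail-walked)
[46] read 'c'  n11⇒n12
[47] read 'e'  n12⇒n13
[48] read 'a'  n13⇒n15
[49] read 'b'  n15⇒n16
[50] read 'a'  n16⇒n17  ** P3@[45:50]
[51] read 'b'  n17⇒n0 (fail-walked)
[52] read 'a'  n0⇒n6

Matches: [[3,2],[8,1],[8,4],[14,2],[20,3],[24,2],[28,2],[37,0],[41,2],[50,3]]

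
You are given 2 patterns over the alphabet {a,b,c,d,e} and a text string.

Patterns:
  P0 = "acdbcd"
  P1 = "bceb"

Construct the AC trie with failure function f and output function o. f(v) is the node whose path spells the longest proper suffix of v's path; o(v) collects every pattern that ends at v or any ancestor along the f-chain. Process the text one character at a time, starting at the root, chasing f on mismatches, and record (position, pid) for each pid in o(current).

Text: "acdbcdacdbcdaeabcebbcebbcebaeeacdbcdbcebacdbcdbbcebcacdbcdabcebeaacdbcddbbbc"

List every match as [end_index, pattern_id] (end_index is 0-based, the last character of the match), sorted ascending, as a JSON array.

Construct AC machine:
Trie nodes:
  0='ε' goto a→1 b→7
  1='a' goto c→2
  2='ac' goto d→3
  3='acd' goto b→4
  4='acdb' goto c→5
  5='acdbc' goto d→6
  6='acdbcd' goto ·  ←P0
  7='b' goto c→8
  8='bc' goto e→9
  9='bce' goto b→10
  10='bceb' goto ·  ←P1

Failure links (BFS by depth):
  fail(1) 'a': from fail(0)=0 chase 'a': 0 ⇒ 0;  out=∅∪out(0)=∅
  fail(7) 'b': from fail(0)=0 chase 'b': 0 ⇒ 0;  out=∅∪out(0)=∅
  fail(2) 'ac': from fail(1)=0 chase 'c': 0 ⇒ 0;  out=∅∪out(0)=∅
  fail(8) 'bc': from fail(7)=0 chase 'c': 0 ⇒ 0;  out=∅∪out(0)=∅
  fail(3) 'acd': from fail(2)=0 chase 'd': 0 ⇒ 0;  out=∅∪out(0)=∅
  fail(9) 'bce': from fail(8)=0 chase 'e': 0 ⇒ 0;  out=∅∪out(0)=∅
  fail(4) 'acdb': from fail(3)=0 chase 'b': 0 ⇒ 7;  out=∅∪out(7)=∅
  fail(10) 'bceb': from fail(9)=0 chase 'b': 0 ⇒ 7;  out={1}∪out(7)={1}
  fail(5) 'acdbc': from fail(4)=7 chase 'c': 7 ⇒ 8;  out=∅∪out(8)=∅
  fail(6) 'acdbcd': from fail(5)=8 chase 'd': 8→0 ⇒ 0;  out={0}∪out(0)={0}

Run:
i=0 'a': node 0→1
i=1 'c': node 1→2
i=2 'd': node 2→3
i=3 'b': node 3→4
i=4 'c': node 4→5
i=5 'd': node 5→6  → match P0@[0:5]
i=6 'a': node 6→1 ·f
i=7 'c': node 1→2
i=8 'd': node 2→3
i=9 'b': node 3→4
i=10 'c': node 4→5
i=11 'd': node 5→6  → match P0@[6:11]
i=12 'a': node 6→1 ·f
i=13 'e': node 1→0 ·f
i=14 'a': node 0→1
i=15 'b': node 1→7 ·f
i=16 'c': node 7→8
i=17 'e': node 8→9
i=18 'b': node 9→10  → match P1@[15:18]
i=19 'b': node 10→7 ·f
i=20 'c': node 7→8
i=21 'e': node 8→9
i=22 'b': node 9→10  → match P1@[19:22]
i=23 'b': node 10→7 ·f
i=24 'c': node 7→8
i=25 'e': node 8→9
i=26 'b': node 9→10  → match P1@[23:26]
i=27 'a': node 10→1 ·f
i=28 'e': node 1→0 ·f
i=29 'e': node 0→0
i=30 'a': node 0→1
i=31 'c': node 1→2
i=32 'd': node 2→3
i=33 'b': node 3→4
i=34 'c': node 4→5
i=35 'd': node 5→6  → match P0@[30:35]
i=36 'b': node 6→7 ·f
i=37 'c': node 7→8
i=38 'e': node 8→9
i=39 'b': node 9→10  → match P1@[36:39]
i=40 'a': node 10→1 ·f
i=41 'c': node 1→2
i=42 'd': node 2→3
i=43 'b': node 3→4
i=44 'c': node 4→5
i=45 'd': node 5→6  → match P0@[40:45]
i=46 'b': node 6→7 ·f
i=47 'b': node 7→7 ·f
i=48 'c': node 7→8
i=49 'e': node 8→9
i=50 'b': node 9→10  → match P1@[47:50]
i=51 'c': node 10→8 ·f
i=52 'a': node 8→1 ·f
i=53 'c': node 1→2
i=54 'd': node 2→3
i=55 'b': node 3→4
i=56 'c': node 4→5
i=57 'd': node 5→6  → match P0@[52:57]
i=58 'a': node 6→1 ·f
i=59 'b': node 1→7 ·f
i=60 'c': node 7→8
i=61 'e': node 8→9
i=62 'b': node 9→10  → match P1@[59:62]
i=63 'e': node 10→0 ·f
i=64 'a': node 0→1
i=65 'a': node 1→1 ·f
i=66 'c': node 1→2
i=67 'd': node 2→3
i=68 'b': node 3→4
i=69 'c': node 4→5
i=70 'd': node 5→6  → match P0@[65:70]
i=71 'd': node 6→0 ·f
i=72 'b': node 0→7
i=73 'b': node 7→7 ·f
i=74 'b': node 7→7 ·f
i=75 'c': node 7→8

Result: [[5,0],[11,0],[18,1],[22,1],[26,1],[35,0],[39,1],[45,0],[50,1],[57,0],[62,1],[70,0]]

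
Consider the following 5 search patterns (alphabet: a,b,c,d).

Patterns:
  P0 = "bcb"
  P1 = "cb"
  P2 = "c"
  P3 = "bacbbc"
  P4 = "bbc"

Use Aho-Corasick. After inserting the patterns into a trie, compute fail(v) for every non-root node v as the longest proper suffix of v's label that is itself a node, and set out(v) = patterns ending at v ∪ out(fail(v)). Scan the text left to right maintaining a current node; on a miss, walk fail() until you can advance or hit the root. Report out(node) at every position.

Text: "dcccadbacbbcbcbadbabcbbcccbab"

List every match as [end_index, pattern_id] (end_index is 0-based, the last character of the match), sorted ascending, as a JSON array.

Build automaton:
Trie (insert patterns):
  n0 'ε': b→1 c→4
  n1 'b': a→6 b→11 c→2
  n2 'bc': b→3
  n3 'bcb': ·  ←P0
  n4 'c': b→5  ←P2
  n5 'cb': ·  ←P1
  n6 'ba': c→7
  n7 'bac': b→8
  n8 'bacb': b→9
  n9 'bacbb': c→10
  n10 'bacbbc': ·  ←P3
  n11 'bb': c→12
  n12 'bbc': ·  ←P4

BFS fail/out derivation:
  n1('b'): parent n0 fail=0; on 'b' 0 → fail=0;  out ∅∪∅=∅
  n4('c'): parent n0 fail=0; on 'c' 0 → fail=0;  out {2}∪∅={2}
  n2('bc'): parent n1 fail=0; on 'c' 0 → fail=4;  out ∅∪{2}={2}
  n5('cb'): parent n4 fail=0; on 'b' 0 → fail=1;  out {1}∪∅={1}
  n6('ba'): parent n1 fail=0; on 'a' 0 → fail=0;  out ∅∪∅=∅
  n11('bb'): parent n1 fail=0; on 'b' 0 → fail=1;  out ∅∪∅=∅
  n3('bcb'): parent n2 fail=4; on 'b' 4 → fail=5;  out {0}∪{1}={0,1}
  n7('bac'): parent n6 fail=0; on 'c' 0 → fail=4;  out ∅∪{2}={2}
  n12('bbc'): parent n11 fail=1; on 'c' 1 → fail=2;  out {4}∪{2}={2,4}
  n8('bacb'): parent n7 fail=4; on 'b' 4 → fail=5;  out ∅∪{1}={1}
  n9('bacbb'): parent n8 fail=5; on 'b' 5→1 → fail=11;  out ∅∪∅=∅
  n10('bacbbc'): parent n9 fail=11; on 'c' 11 → fail=12;  out {3}∪{2,4}={2,3,4}

Run:
[0] read 'd'  n0⇒n0
[1] read 'c'  n0⇒n4  ** P2@[1:1]
[2] read 'c'  n4⇒n4 ·f  ** P2@[2:2]
[3] read 'c'  n4⇒n4 ·f  ** P2@[3:3]
[4] read 'a'  n4⇒n0 ·f
[5] read 'd'  n0⇒n0
[6] read 'b'  n0⇒n1
[7] read 'a'  n1⇒n6
[8] read 'c'  n6⇒n7  ** P2@[8:8]
[9] read 'b'  n7⇒n8  ** P1@[8:9]
[10] read 'b'  n8⇒n9
[11] read 'c'  n9⇒n10  ** P2@[11:11],P3@[6:11],P4@[9:11]
[12] read 'b'  n10⇒n3 ·f  ** P0@[10:12],P1@[11:12]
[13] read 'c'  n3⇒n2 ·f  ** P2@[13:13]
[14] read 'b'  n2⇒n3  ** P0@[12:14],P1@[13:14]
[15] read 'a'  n3⇒n6 ·f
[16] read 'd'  n6⇒n0 ·f
[17] read 'b'  n0⇒n1
[18] read 'a'  n1⇒n6
[19] read 'b'  n6⇒n1 ·f
[20] read 'c'  n1⇒n2  ** P2@[20:20]
[21] read 'b'  n2⇒n3  ** P0@[19:21],P1@[20:21]
[22] read 'b'  n3⇒n11 ·f
[23] read 'c'  n11⇒n12  ** P2@[23:23],P4@[21:23]
[24] read 'c'  n12⇒n4 ·f  ** P2@[24:24]
[25] read 'c'  n4⇒n4 ·f  ** P2@[25:25]
[26] read 'b'  n4⇒n5  ** P1@[25:26]
[27] read 'a'  n5⇒n6 ·f
[28] read 'b'  n6⇒n1 ·f

Matches: [[1,2],[2,2],[3,2],[8,2],[9,1],[11,2],[11,3],[11,4],[12,0],[12,1],[13,2],[14,0],[14,1],[20,2],[21,0],[21,1],[23,2],[23,4],[24,2],[25,2],[26,1]]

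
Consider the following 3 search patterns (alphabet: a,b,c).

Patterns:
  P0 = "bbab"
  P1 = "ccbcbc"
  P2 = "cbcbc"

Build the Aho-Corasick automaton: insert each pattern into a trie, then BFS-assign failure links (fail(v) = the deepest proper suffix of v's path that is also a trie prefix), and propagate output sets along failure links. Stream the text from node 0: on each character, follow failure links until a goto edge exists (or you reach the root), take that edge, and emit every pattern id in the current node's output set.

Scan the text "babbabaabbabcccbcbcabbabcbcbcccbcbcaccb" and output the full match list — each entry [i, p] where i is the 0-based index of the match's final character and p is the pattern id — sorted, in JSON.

Construct AC machine:
Trie (insert patterns):
  n0 'ε': b→1 c→5
  n1 'b': b→2
  n2 'bb': a→3
  n3 'bba': b→4
  n4 'bbab': ·  [P0 ends]
  n5 'c': b→11 c→6
  n6 'cc': b→7
  n7 'ccb': c→8
  n8 'ccbc': b→9
  n9 'ccbcb': c→10
  n10 'ccbcbc': ·  [P1 ends]
  n11 'cb': c→12
  n12 'cbc': b→13
  n13 'cbcb': c→14
  n14 'cbcbc': ·  [P2 ends]

Failure links (BFS by depth):
  fail(1) 'b': from fail(0)=0 chase 'b': 0 ⇒ 0;  out=∅∪out(0)=∅
  fail(5) 'c': from fail(0)=0 chase 'c': 0 ⇒ 0;  out=∅∪out(0)=∅
  fail(2) 'bb': from fail(1)=0 chase 'b': 0 ⇒ 1;  out=∅∪out(1)=∅
  fail(6) 'cc': from fail(5)=0 chase 'c': 0 ⇒ 5;  out=∅∪out(5)=∅
  fail(11) 'cb': from fail(5)=0 chase 'b': 0 ⇒ 1;  out=∅∪out(1)=∅
  fail(3) 'bba': from fail(2)=1 chase 'a': 1→0 ⇒ 0;  out=∅∪out(0)=∅
  fail(7) 'ccb': from fail(6)=5 chase 'b': 5 ⇒ 11;  out=∅∪out(11)=∅
  fail(12) 'cbc': from fail(11)=1 chase 'c': 1→0 ⇒ 5;  out=∅∪out(5)=∅
  fail(4) 'bbab': from fail(3)=0 chase 'b': 0 ⇒ 1;  out={0}∪out(1)={0}
  fail(8) 'ccbc': from fail(7)=11 chase 'c': 11 ⇒ 12;  out=∅∪out(12)=∅
  fail(13) 'cbcb': from fail(12)=5 chase 'b': 5 ⇒ 11;  out=∅∪out(11)=∅
  fail(9) 'ccbcb': from fail(8)=12 chase 'b': 12 ⇒ 13;  out=∅∪out(13)=∅
  fail(14) 'cbcbc': from fail(13)=11 chase 'c': 11 ⇒ 12;  out={2}∪out(12)={2}
  fail(10) 'ccbcbc': from fail(9)=13 chase 'c': 13 ⇒ 14;  out={1}∪out(14)={1,2}

Run:
pos 0 'b': at 1
pos 1 'a': at 0 (fail-walked)
pos 2 'b': at 1
pos 3 'b': at 2
pos 4 'a': at 3
pos 5 'b': at 4  → match P0@[2:5]
pos 6 'a': at 0 (fail-walked)
pos 7 'a': at 0
pos 8 'b': at 1
pos 9 'b': at 2
pos 10 'a': at 3
pos 11 'b': at 4  → match P0@[8:11]
pos 12 'c': at 5 (fail-walked)
pos 13 'c': at 6
pos 14 'c': at 6 (fail-walked)
pos 15 'b': at 7
pos 16 'c': at 8
pos 17 'b': at 9
pos 18 'c': at 10  → match P1@[13:18],P2@[14:18]
pos 19 'a': at 0 (fail-walked)
pos 20 'b': at 1
pos 21 'b': at 2
pos 22 'a': at 3
pos 23 'b': at 4  → match P0@[20:23]
pos 24 'c': at 5 (fail-walked)
pos 25 'b': at 11
pos 26 'c': at 12
pos 27 'b': at 13
pos 28 'c': at 14  → match P2@[24:28]
pos 29 'c': at 6 (fail-walked)
pos 30 'c': at 6 (fail-walked)
pos 31 'b': at 7
pos 32 'c': at 8
pos 33 'b': at 9
pos 34 'c': at 10  → match P1@[29:34],P2@[30:34]
pos 35 'a': at 0 (fail-walked)
pos 36 'c': at 5
pos 37 'c': at 6
pos 38 'b': at 7

All matches (sorted): [[5,0],[11,0],[18,1],[18,2],[23,0],[28,2],[34,1],[34,2]]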